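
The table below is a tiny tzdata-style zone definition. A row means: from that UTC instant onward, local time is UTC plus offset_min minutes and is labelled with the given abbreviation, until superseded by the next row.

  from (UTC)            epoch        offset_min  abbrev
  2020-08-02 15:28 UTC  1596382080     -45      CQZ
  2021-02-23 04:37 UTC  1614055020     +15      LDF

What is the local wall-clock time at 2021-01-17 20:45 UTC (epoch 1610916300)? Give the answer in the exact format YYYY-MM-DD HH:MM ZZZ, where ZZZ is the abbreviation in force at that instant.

Query: 2021-01-17 20:45 UTC
Rule 1/2 (CQZ, -00:45): 2020-08-02 15:28 UTC ≤ query < 2021-02-23 04:37 UTC
20·60 + 45 - 45 = 1200 min
1200 = 0·1440 + 1200; 1200 = 20·60 + 0 → 20:00, same day
→ 2021-01-17 20:00 CQZ

2021-01-17 20:00 CQZ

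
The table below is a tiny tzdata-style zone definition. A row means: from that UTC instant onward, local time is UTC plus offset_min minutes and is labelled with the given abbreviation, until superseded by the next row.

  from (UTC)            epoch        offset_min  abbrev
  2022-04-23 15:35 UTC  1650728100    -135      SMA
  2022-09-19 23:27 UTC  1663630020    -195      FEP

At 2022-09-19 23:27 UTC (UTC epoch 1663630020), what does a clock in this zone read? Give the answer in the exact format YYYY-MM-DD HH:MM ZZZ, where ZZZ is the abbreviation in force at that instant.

2022-09-19 20:12 FEP

Query: 2022-09-19 23:27 UTC
Rule 2/2 (FEP, -03:15): 2022-09-19 23:27 UTC ≤ query < +∞
23·60 + 27 - 195 = 1212 min
1212 = 0·1440 + 1212; 1212 = 20·60 + 12 → 20:12, same day
→ 2022-09-19 20:12 FEP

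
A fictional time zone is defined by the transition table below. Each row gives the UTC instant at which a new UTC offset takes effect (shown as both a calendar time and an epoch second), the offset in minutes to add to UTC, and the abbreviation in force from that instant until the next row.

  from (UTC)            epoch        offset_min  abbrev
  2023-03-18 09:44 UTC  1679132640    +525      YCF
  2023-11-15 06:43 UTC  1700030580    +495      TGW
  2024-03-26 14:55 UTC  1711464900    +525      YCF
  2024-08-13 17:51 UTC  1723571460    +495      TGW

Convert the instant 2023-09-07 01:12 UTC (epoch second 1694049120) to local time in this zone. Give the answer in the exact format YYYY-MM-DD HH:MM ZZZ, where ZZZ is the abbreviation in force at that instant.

2023-09-07 09:57 YCF

Query: 2023-09-07 01:12 UTC
Rule 1/4 (YCF, +08:45): 2023-03-18 09:44 UTC ≤ query < 2023-11-15 06:43 UTC
1·60 + 12 + 525 = 597 min
597 = 0·1440 + 597; 597 = 9·60 + 57 → 09:57, same day
→ 2023-09-07 09:57 YCF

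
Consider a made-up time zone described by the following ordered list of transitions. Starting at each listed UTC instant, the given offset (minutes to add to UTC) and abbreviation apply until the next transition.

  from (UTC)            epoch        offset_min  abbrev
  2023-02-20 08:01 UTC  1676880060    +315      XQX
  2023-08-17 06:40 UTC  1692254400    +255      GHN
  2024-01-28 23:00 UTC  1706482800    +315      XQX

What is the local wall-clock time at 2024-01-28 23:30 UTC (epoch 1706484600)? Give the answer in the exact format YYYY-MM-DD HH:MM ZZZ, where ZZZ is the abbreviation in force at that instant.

2024-01-29 04:45 XQX

Query: 2024-01-28 23:30 UTC
Rule 3/3 (XQX, +05:15): 2024-01-28 23:00 UTC ≤ query < +∞
23·60 + 30 + 315 = 1725 min
1725 = 1·1440 + 285; 285 = 4·60 + 45 → 04:45, 2024-01-28 + 1 day = 2024-01-29
→ 2024-01-29 04:45 XQX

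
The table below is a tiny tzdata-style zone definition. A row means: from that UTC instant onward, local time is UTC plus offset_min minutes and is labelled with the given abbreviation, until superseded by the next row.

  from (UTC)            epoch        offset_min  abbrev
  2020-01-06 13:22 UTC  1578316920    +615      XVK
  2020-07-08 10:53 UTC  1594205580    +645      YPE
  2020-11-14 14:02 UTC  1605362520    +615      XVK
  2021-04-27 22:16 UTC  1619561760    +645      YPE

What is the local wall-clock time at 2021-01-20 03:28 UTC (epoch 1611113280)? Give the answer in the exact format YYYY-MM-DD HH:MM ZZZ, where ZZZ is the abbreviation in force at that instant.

2021-01-20 13:43 XVK

Query: 2021-01-20 03:28 UTC
Rule 3/4 (XVK, +10:15): 2020-11-14 14:02 UTC ≤ query < 2021-04-27 22:16 UTC
3·60 + 28 + 615 = 823 min
823 = 0·1440 + 823; 823 = 13·60 + 43 → 13:43, same day
→ 2021-01-20 13:43 XVK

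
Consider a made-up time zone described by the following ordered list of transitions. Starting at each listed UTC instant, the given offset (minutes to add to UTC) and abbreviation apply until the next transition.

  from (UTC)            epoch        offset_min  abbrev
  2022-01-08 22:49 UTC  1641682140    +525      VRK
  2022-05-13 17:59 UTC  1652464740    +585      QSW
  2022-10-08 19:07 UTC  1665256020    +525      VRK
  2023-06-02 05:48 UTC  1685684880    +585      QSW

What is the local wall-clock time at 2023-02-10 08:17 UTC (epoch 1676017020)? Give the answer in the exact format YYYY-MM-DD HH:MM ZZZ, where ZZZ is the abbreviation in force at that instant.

Query: 2023-02-10 08:17 UTC
Rule 3/4 (VRK, +08:45): 2022-10-08 19:07 UTC ≤ query < 2023-06-02 05:48 UTC
8·60 + 17 + 525 = 1022 min
1022 = 0·1440 + 1022; 1022 = 17·60 + 2 → 17:02, same day
→ 2023-02-10 17:02 VRK

2023-02-10 17:02 VRK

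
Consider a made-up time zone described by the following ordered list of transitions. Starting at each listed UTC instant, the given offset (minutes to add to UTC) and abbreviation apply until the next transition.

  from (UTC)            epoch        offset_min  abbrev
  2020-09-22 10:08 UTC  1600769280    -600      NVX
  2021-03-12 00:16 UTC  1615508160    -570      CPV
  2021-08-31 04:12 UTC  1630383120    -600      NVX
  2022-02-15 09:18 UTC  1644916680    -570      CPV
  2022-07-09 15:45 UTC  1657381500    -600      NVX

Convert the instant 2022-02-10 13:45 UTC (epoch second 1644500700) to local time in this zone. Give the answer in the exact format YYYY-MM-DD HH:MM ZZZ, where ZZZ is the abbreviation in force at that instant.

Query: 2022-02-10 13:45 UTC
Rule 3/5 (NVX, -10:00): 2021-08-31 04:12 UTC ≤ query < 2022-02-15 09:18 UTC
13·60 + 45 - 600 = 225 min
225 = 0·1440 + 225; 225 = 3·60 + 45 → 03:45, same day
→ 2022-02-10 03:45 NVX

2022-02-10 03:45 NVX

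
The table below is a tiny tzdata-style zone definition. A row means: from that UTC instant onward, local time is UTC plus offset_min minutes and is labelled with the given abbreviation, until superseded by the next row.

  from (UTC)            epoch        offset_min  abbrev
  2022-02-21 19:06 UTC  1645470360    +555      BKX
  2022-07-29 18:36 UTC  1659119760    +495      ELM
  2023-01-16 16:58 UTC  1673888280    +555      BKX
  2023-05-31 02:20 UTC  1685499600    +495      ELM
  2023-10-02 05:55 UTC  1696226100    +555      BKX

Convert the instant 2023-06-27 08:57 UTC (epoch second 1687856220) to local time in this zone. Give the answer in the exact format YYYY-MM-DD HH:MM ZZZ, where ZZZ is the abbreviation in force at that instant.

Query: 2023-06-27 08:57 UTC
Rule 4/5 (ELM, +08:15): 2023-05-31 02:20 UTC ≤ query < 2023-10-02 05:55 UTC
8·60 + 57 + 495 = 1032 min
1032 = 0·1440 + 1032; 1032 = 17·60 + 12 → 17:12, same day
→ 2023-06-27 17:12 ELM

2023-06-27 17:12 ELM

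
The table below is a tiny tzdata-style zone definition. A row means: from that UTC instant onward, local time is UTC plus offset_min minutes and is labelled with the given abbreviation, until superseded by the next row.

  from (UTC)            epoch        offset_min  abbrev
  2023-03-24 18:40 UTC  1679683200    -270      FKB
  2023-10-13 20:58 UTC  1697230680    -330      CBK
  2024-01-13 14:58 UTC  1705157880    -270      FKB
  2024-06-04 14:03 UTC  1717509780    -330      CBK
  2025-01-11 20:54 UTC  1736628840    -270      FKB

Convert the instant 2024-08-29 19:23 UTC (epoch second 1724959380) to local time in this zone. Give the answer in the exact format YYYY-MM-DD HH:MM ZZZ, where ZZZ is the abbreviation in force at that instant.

2024-08-29 13:53 CBK

Query: 2024-08-29 19:23 UTC
Rule 4/5 (CBK, -05:30): 2024-06-04 14:03 UTC ≤ query < 2025-01-11 20:54 UTC
19·60 + 23 - 330 = 833 min
833 = 0·1440 + 833; 833 = 13·60 + 53 → 13:53, same day
→ 2024-08-29 13:53 CBK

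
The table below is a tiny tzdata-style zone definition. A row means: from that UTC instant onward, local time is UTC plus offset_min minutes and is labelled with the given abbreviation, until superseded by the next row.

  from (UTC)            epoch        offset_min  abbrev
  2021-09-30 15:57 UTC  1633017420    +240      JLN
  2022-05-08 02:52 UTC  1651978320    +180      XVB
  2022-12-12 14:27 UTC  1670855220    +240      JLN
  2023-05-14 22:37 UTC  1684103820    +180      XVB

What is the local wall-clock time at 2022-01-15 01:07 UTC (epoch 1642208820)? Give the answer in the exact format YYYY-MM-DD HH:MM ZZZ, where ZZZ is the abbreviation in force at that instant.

2022-01-15 05:07 JLN

Query: 2022-01-15 01:07 UTC
Rule 1/4 (JLN, +04:00): 2021-09-30 15:57 UTC ≤ query < 2022-05-08 02:52 UTC
1·60 + 7 + 240 = 307 min
307 = 0·1440 + 307; 307 = 5·60 + 7 → 05:07, same day
→ 2022-01-15 05:07 JLN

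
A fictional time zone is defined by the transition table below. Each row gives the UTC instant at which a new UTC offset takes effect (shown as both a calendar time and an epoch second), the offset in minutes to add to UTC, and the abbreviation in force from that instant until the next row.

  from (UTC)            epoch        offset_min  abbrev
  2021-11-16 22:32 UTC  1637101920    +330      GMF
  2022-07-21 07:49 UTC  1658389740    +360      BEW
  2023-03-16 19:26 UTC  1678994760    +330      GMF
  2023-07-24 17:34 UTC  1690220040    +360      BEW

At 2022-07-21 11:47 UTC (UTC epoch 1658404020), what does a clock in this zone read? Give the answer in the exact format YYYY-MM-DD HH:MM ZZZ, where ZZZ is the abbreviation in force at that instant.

Query: 2022-07-21 11:47 UTC
Rule 2/4 (BEW, +06:00): 2022-07-21 07:49 UTC ≤ query < 2023-03-16 19:26 UTC
11·60 + 47 + 360 = 1067 min
1067 = 0·1440 + 1067; 1067 = 17·60 + 47 → 17:47, same day
→ 2022-07-21 17:47 BEW

2022-07-21 17:47 BEW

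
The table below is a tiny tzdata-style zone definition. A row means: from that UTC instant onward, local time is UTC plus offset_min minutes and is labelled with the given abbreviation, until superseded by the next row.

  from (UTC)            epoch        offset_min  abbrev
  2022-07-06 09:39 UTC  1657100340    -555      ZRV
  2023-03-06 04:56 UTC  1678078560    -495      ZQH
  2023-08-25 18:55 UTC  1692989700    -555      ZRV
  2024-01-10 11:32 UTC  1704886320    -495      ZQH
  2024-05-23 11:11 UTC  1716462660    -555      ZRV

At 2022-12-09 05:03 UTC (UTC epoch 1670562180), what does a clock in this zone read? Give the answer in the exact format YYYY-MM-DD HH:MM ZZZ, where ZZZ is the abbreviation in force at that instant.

Query: 2022-12-09 05:03 UTC
Rule 1/5 (ZRV, -09:15): 2022-07-06 09:39 UTC ≤ query < 2023-03-06 04:56 UTC
5·60 + 3 - 555 = -252 min
-252 = -1·1440 + 1188; 1188 = 19·60 + 48 → 19:48, 2022-12-09 - 1 day = 2022-12-08
→ 2022-12-08 19:48 ZRV

2022-12-08 19:48 ZRV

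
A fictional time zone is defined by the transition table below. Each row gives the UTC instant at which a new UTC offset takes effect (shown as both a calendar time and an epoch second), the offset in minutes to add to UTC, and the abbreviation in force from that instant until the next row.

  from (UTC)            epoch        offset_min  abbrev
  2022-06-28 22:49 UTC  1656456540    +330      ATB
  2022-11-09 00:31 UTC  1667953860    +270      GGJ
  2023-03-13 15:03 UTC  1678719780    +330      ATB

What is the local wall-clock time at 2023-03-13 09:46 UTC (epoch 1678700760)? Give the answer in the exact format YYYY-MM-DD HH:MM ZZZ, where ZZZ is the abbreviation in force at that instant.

Query: 2023-03-13 09:46 UTC
Rule 2/3 (GGJ, +04:30): 2022-11-09 00:31 UTC ≤ query < 2023-03-13 15:03 UTC
9·60 + 46 + 270 = 856 min
856 = 0·1440 + 856; 856 = 14·60 + 16 → 14:16, same day
→ 2023-03-13 14:16 GGJ

2023-03-13 14:16 GGJ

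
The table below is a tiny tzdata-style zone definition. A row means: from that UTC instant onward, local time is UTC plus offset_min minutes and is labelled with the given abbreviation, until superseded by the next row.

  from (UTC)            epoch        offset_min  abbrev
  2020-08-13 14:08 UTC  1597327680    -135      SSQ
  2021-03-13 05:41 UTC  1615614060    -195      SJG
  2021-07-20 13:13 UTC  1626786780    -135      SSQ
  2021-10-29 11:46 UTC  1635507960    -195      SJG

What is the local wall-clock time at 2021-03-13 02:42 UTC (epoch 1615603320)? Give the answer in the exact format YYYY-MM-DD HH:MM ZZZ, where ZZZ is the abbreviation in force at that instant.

2021-03-13 00:27 SSQ

Query: 2021-03-13 02:42 UTC
Rule 1/4 (SSQ, -02:15): 2020-08-13 14:08 UTC ≤ query < 2021-03-13 05:41 UTC
2·60 + 42 - 135 = 27 min
27 = 0·1440 + 27; 27 = 0·60 + 27 → 00:27, same day
→ 2021-03-13 00:27 SSQ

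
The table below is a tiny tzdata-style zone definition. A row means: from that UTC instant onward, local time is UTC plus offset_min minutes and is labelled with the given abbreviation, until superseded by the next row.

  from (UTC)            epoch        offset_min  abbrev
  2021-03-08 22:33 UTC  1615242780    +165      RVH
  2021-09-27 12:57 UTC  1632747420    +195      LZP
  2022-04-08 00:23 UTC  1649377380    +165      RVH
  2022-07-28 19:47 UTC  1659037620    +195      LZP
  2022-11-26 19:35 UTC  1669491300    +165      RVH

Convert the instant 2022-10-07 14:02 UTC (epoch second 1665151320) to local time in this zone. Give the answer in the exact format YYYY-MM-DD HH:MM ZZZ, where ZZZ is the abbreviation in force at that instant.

2022-10-07 17:17 LZP

Query: 2022-10-07 14:02 UTC
Rule 4/5 (LZP, +03:15): 2022-07-28 19:47 UTC ≤ query < 2022-11-26 19:35 UTC
14·60 + 2 + 195 = 1037 min
1037 = 0·1440 + 1037; 1037 = 17·60 + 17 → 17:17, same day
→ 2022-10-07 17:17 LZP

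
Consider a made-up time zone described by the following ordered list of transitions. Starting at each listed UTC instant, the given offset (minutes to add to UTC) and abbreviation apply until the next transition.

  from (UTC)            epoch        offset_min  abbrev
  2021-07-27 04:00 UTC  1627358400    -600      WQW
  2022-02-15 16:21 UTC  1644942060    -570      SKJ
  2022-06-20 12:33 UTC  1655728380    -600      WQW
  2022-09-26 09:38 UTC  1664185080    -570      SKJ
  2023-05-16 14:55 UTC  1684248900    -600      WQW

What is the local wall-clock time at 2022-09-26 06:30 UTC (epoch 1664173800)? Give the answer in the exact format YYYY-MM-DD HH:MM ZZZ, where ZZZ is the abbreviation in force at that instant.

Query: 2022-09-26 06:30 UTC
Rule 3/5 (WQW, -10:00): 2022-06-20 12:33 UTC ≤ query < 2022-09-26 09:38 UTC
6·60 + 30 - 600 = -210 min
-210 = -1·1440 + 1230; 1230 = 20·60 + 30 → 20:30, 2022-09-26 - 1 day = 2022-09-25
→ 2022-09-25 20:30 WQW

2022-09-25 20:30 WQW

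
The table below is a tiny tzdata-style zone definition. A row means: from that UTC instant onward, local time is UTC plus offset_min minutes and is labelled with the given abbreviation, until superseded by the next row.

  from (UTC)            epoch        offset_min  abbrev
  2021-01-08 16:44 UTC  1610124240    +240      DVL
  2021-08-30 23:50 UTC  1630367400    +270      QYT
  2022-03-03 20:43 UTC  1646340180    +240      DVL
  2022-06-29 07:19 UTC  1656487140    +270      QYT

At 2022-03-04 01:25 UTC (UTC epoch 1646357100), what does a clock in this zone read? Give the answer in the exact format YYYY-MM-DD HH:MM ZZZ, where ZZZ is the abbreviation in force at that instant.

Query: 2022-03-04 01:25 UTC
Rule 3/4 (DVL, +04:00): 2022-03-03 20:43 UTC ≤ query < 2022-06-29 07:19 UTC
1·60 + 25 + 240 = 325 min
325 = 0·1440 + 325; 325 = 5·60 + 25 → 05:25, same day
→ 2022-03-04 05:25 DVL

2022-03-04 05:25 DVL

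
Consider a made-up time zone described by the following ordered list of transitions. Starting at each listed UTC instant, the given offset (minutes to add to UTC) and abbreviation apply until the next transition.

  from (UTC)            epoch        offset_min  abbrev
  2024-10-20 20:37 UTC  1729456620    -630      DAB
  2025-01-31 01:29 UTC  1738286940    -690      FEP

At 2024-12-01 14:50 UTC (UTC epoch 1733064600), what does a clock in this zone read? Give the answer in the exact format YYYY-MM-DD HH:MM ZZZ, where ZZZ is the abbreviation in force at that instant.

2024-12-01 04:20 DAB

Query: 2024-12-01 14:50 UTC
Rule 1/2 (DAB, -10:30): 2024-10-20 20:37 UTC ≤ query < 2025-01-31 01:29 UTC
14·60 + 50 - 630 = 260 min
260 = 0·1440 + 260; 260 = 4·60 + 20 → 04:20, same day
→ 2024-12-01 04:20 DAB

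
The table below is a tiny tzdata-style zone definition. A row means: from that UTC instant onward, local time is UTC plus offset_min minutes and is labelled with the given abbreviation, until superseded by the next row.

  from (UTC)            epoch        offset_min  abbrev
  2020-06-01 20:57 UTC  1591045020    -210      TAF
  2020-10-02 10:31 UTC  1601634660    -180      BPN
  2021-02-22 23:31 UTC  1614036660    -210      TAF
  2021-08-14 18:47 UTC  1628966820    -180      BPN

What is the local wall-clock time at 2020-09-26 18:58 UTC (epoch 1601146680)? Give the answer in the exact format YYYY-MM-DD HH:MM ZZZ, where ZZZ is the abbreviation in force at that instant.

Query: 2020-09-26 18:58 UTC
Rule 1/4 (TAF, -03:30): 2020-06-01 20:57 UTC ≤ query < 2020-10-02 10:31 UTC
18·60 + 58 - 210 = 928 min
928 = 0·1440 + 928; 928 = 15·60 + 28 → 15:28, same day
→ 2020-09-26 15:28 TAF

2020-09-26 15:28 TAF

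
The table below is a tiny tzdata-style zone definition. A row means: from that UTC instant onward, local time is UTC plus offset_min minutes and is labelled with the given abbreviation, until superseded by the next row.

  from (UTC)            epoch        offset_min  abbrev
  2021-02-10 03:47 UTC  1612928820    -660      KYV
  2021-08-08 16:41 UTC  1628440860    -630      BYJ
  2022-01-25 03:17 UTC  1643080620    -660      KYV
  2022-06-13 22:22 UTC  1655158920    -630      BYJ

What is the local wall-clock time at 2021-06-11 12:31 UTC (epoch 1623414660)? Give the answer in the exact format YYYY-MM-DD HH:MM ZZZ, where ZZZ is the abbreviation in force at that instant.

Query: 2021-06-11 12:31 UTC
Rule 1/4 (KYV, -11:00): 2021-02-10 03:47 UTC ≤ query < 2021-08-08 16:41 UTC
12·60 + 31 - 660 = 91 min
91 = 0·1440 + 91; 91 = 1·60 + 31 → 01:31, same day
→ 2021-06-11 01:31 KYV

2021-06-11 01:31 KYV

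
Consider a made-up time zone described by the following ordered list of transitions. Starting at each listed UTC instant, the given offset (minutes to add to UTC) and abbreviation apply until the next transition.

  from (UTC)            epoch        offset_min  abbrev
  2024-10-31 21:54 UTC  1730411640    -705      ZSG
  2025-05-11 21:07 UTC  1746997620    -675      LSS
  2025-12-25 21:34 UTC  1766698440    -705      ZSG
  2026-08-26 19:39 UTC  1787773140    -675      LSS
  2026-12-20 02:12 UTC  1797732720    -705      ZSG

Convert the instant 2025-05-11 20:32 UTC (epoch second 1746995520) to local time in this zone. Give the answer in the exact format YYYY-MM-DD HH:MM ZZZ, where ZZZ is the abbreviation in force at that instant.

Query: 2025-05-11 20:32 UTC
Rule 1/5 (ZSG, -11:45): 2024-10-31 21:54 UTC ≤ query < 2025-05-11 21:07 UTC
20·60 + 32 - 705 = 527 min
527 = 0·1440 + 527; 527 = 8·60 + 47 → 08:47, same day
→ 2025-05-11 08:47 ZSG

2025-05-11 08:47 ZSG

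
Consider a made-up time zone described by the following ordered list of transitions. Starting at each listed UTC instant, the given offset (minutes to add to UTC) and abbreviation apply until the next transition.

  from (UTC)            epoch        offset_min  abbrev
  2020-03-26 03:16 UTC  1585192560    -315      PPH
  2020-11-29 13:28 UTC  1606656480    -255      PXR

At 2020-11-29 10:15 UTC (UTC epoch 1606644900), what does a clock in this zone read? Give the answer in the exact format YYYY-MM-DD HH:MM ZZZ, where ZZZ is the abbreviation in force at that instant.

Query: 2020-11-29 10:15 UTC
Rule 1/2 (PPH, -05:15): 2020-03-26 03:16 UTC ≤ query < 2020-11-29 13:28 UTC
10·60 + 15 - 315 = 300 min
300 = 0·1440 + 300; 300 = 5·60 + 0 → 05:00, same day
→ 2020-11-29 05:00 PPH

2020-11-29 05:00 PPH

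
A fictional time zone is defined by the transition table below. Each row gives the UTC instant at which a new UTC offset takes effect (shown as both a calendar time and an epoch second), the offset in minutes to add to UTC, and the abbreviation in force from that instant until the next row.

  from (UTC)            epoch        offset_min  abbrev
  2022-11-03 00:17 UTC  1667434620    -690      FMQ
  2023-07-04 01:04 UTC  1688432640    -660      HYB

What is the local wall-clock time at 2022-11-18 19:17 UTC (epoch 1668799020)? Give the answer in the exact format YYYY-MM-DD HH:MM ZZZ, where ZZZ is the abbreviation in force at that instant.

2022-11-18 07:47 FMQ

Query: 2022-11-18 19:17 UTC
Rule 1/2 (FMQ, -11:30): 2022-11-03 00:17 UTC ≤ query < 2023-07-04 01:04 UTC
19·60 + 17 - 690 = 467 min
467 = 0·1440 + 467; 467 = 7·60 + 47 → 07:47, same day
→ 2022-11-18 07:47 FMQ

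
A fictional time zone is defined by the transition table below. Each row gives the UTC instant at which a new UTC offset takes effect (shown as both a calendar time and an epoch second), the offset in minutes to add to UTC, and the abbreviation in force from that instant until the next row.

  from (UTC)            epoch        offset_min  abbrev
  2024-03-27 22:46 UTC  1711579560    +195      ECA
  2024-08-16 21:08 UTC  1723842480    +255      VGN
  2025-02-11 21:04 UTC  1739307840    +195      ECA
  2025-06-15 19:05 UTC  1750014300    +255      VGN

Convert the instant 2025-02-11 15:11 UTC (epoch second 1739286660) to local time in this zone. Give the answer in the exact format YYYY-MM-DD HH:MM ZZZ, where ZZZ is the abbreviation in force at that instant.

2025-02-11 19:26 VGN

Query: 2025-02-11 15:11 UTC
Rule 2/4 (VGN, +04:15): 2024-08-16 21:08 UTC ≤ query < 2025-02-11 21:04 UTC
15·60 + 11 + 255 = 1166 min
1166 = 0·1440 + 1166; 1166 = 19·60 + 26 → 19:26, same day
→ 2025-02-11 19:26 VGN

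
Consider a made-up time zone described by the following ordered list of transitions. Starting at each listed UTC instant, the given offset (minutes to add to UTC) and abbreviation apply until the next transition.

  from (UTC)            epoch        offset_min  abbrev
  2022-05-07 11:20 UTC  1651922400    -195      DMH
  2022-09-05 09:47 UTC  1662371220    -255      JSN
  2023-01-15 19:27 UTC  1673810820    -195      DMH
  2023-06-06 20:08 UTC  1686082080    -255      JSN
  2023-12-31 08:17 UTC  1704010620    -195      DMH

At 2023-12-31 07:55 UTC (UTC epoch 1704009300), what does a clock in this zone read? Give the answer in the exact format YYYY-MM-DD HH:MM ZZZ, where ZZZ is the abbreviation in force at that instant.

2023-12-31 03:40 JSN

Query: 2023-12-31 07:55 UTC
Rule 4/5 (JSN, -04:15): 2023-06-06 20:08 UTC ≤ query < 2023-12-31 08:17 UTC
7·60 + 55 - 255 = 220 min
220 = 0·1440 + 220; 220 = 3·60 + 40 → 03:40, same day
→ 2023-12-31 03:40 JSN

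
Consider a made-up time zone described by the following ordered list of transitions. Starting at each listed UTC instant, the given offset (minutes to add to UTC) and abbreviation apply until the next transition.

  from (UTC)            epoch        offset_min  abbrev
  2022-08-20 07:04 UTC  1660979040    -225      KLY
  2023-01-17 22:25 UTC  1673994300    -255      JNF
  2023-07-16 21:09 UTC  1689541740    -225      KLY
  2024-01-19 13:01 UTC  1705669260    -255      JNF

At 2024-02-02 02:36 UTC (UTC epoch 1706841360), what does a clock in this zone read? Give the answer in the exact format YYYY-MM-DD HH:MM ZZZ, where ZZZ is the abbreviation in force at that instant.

2024-02-01 22:21 JNF

Query: 2024-02-02 02:36 UTC
Rule 4/4 (JNF, -04:15): 2024-01-19 13:01 UTC ≤ query < +∞
2·60 + 36 - 255 = -99 min
-99 = -1·1440 + 1341; 1341 = 22·60 + 21 → 22:21, 2024-02-02 - 1 day = 2024-02-01
→ 2024-02-01 22:21 JNF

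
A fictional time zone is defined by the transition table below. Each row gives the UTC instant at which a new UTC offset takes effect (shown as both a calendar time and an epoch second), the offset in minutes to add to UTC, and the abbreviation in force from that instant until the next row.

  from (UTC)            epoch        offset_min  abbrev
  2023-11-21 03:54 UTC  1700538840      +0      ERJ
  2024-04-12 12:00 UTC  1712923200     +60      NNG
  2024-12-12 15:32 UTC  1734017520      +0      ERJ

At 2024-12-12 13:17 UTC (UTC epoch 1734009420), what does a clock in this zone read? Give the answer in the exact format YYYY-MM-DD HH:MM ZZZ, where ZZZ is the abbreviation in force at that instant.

2024-12-12 14:17 NNG

Query: 2024-12-12 13:17 UTC
Rule 2/3 (NNG, +01:00): 2024-04-12 12:00 UTC ≤ query < 2024-12-12 15:32 UTC
13·60 + 17 + 60 = 857 min
857 = 0·1440 + 857; 857 = 14·60 + 17 → 14:17, same day
→ 2024-12-12 14:17 NNG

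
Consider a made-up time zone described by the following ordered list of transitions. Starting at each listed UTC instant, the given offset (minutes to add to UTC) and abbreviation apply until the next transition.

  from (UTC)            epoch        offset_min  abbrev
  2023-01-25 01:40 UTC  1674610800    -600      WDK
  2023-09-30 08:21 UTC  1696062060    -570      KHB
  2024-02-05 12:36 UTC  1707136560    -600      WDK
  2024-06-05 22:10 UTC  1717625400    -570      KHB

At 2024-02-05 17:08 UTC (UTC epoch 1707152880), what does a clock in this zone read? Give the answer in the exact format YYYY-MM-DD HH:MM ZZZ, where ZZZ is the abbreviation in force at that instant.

2024-02-05 07:08 WDK

Query: 2024-02-05 17:08 UTC
Rule 3/4 (WDK, -10:00): 2024-02-05 12:36 UTC ≤ query < 2024-06-05 22:10 UTC
17·60 + 8 - 600 = 428 min
428 = 0·1440 + 428; 428 = 7·60 + 8 → 07:08, same day
→ 2024-02-05 07:08 WDK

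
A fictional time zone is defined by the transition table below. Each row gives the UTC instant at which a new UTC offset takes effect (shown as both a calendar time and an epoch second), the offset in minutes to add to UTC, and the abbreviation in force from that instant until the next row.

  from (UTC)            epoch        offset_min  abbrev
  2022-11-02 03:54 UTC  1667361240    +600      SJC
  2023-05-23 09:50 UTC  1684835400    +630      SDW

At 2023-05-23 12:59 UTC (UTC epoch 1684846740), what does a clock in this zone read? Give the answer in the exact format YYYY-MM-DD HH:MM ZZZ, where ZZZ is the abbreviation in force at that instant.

2023-05-23 23:29 SDW

Query: 2023-05-23 12:59 UTC
Rule 2/2 (SDW, +10:30): 2023-05-23 09:50 UTC ≤ query < +∞
12·60 + 59 + 630 = 1409 min
1409 = 0·1440 + 1409; 1409 = 23·60 + 29 → 23:29, same day
→ 2023-05-23 23:29 SDW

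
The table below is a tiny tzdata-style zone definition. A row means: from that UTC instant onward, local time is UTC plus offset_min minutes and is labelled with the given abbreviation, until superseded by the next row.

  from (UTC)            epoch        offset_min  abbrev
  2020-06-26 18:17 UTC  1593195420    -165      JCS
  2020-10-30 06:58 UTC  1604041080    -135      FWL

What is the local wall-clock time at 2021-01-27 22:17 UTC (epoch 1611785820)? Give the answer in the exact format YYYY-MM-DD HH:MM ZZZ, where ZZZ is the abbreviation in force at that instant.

2021-01-27 20:02 FWL

Query: 2021-01-27 22:17 UTC
Rule 2/2 (FWL, -02:15): 2020-10-30 06:58 UTC ≤ query < +∞
22·60 + 17 - 135 = 1202 min
1202 = 0·1440 + 1202; 1202 = 20·60 + 2 → 20:02, same day
→ 2021-01-27 20:02 FWL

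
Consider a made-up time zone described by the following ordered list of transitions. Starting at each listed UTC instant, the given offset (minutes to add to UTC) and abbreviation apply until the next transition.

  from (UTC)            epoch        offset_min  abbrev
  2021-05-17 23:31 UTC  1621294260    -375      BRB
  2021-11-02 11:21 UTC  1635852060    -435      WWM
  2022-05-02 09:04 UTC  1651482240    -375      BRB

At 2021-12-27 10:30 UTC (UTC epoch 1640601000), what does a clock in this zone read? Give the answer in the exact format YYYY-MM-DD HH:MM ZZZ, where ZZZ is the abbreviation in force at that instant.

Query: 2021-12-27 10:30 UTC
Rule 2/3 (WWM, -07:15): 2021-11-02 11:21 UTC ≤ query < 2022-05-02 09:04 UTC
10·60 + 30 - 435 = 195 min
195 = 0·1440 + 195; 195 = 3·60 + 15 → 03:15, same day
→ 2021-12-27 03:15 WWM

2021-12-27 03:15 WWM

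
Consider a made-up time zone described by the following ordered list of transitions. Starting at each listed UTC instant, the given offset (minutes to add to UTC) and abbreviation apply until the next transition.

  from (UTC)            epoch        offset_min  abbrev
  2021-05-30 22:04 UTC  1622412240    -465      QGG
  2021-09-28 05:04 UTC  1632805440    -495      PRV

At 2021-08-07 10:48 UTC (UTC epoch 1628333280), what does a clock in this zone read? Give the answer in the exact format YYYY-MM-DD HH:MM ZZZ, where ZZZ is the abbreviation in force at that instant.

Query: 2021-08-07 10:48 UTC
Rule 1/2 (QGG, -07:45): 2021-05-30 22:04 UTC ≤ query < 2021-09-28 05:04 UTC
10·60 + 48 - 465 = 183 min
183 = 0·1440 + 183; 183 = 3·60 + 3 → 03:03, same day
→ 2021-08-07 03:03 QGG

2021-08-07 03:03 QGG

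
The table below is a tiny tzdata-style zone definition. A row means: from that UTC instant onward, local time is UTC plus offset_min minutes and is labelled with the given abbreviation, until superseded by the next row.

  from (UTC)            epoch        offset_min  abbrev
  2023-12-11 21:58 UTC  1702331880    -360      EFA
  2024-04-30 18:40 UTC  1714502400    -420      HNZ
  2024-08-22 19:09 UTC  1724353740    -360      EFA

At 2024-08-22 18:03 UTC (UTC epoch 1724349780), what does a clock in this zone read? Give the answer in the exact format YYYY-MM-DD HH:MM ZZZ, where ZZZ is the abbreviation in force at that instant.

2024-08-22 11:03 HNZ

Query: 2024-08-22 18:03 UTC
Rule 2/3 (HNZ, -07:00): 2024-04-30 18:40 UTC ≤ query < 2024-08-22 19:09 UTC
18·60 + 3 - 420 = 663 min
663 = 0·1440 + 663; 663 = 11·60 + 3 → 11:03, same day
→ 2024-08-22 11:03 HNZ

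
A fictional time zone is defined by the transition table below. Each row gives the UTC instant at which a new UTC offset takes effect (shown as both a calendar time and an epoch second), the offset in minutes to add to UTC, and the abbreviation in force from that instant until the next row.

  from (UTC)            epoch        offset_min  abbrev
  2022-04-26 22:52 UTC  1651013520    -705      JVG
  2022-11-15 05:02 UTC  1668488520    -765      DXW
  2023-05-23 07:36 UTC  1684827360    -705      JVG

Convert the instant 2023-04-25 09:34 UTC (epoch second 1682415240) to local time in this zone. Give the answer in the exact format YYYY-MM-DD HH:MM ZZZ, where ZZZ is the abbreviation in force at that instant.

Query: 2023-04-25 09:34 UTC
Rule 2/3 (DXW, -12:45): 2022-11-15 05:02 UTC ≤ query < 2023-05-23 07:36 UTC
9·60 + 34 - 765 = -191 min
-191 = -1·1440 + 1249; 1249 = 20·60 + 49 → 20:49, 2023-04-25 - 1 day = 2023-04-24
→ 2023-04-24 20:49 DXW

2023-04-24 20:49 DXW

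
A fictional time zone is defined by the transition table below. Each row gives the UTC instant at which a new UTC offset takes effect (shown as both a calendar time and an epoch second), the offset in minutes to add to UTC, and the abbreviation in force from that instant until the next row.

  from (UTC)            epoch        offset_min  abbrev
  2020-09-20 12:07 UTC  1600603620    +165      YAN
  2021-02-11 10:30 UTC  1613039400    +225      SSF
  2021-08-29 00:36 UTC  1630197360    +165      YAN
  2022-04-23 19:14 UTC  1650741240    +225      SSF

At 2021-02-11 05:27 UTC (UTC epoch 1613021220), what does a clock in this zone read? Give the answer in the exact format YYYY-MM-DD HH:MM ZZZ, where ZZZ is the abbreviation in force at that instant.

Query: 2021-02-11 05:27 UTC
Rule 1/4 (YAN, +02:45): 2020-09-20 12:07 UTC ≤ query < 2021-02-11 10:30 UTC
5·60 + 27 + 165 = 492 min
492 = 0·1440 + 492; 492 = 8·60 + 12 → 08:12, same day
→ 2021-02-11 08:12 YAN

2021-02-11 08:12 YAN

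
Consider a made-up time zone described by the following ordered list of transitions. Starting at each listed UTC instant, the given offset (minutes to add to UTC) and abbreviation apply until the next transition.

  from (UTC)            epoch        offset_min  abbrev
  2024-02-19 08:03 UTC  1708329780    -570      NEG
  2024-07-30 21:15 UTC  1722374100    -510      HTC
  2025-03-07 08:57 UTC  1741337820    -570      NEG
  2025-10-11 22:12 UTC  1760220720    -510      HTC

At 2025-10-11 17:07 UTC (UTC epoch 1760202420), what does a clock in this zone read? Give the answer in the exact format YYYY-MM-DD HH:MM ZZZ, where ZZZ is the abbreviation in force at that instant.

Query: 2025-10-11 17:07 UTC
Rule 3/4 (NEG, -09:30): 2025-03-07 08:57 UTC ≤ query < 2025-10-11 22:12 UTC
17·60 + 7 - 570 = 457 min
457 = 0·1440 + 457; 457 = 7·60 + 37 → 07:37, same day
→ 2025-10-11 07:37 NEG

2025-10-11 07:37 NEG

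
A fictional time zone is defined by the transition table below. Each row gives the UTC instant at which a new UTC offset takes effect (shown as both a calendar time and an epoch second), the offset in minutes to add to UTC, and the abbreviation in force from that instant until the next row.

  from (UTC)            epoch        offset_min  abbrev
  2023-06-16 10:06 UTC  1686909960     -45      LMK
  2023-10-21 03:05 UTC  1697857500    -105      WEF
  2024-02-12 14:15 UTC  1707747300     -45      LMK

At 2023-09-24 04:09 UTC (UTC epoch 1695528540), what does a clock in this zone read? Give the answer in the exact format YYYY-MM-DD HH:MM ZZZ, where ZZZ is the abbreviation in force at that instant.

Query: 2023-09-24 04:09 UTC
Rule 1/3 (LMK, -00:45): 2023-06-16 10:06 UTC ≤ query < 2023-10-21 03:05 UTC
4·60 + 9 - 45 = 204 min
204 = 0·1440 + 204; 204 = 3·60 + 24 → 03:24, same day
→ 2023-09-24 03:24 LMK

2023-09-24 03:24 LMK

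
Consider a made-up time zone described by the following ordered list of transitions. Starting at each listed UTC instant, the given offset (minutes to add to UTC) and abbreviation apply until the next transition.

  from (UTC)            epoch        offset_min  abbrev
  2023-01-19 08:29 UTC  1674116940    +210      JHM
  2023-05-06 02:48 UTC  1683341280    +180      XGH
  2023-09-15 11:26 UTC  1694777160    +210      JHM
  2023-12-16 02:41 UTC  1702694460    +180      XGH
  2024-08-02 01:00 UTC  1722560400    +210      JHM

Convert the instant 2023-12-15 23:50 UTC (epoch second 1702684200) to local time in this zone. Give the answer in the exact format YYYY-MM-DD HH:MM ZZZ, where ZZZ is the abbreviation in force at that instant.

Query: 2023-12-15 23:50 UTC
Rule 3/5 (JHM, +03:30): 2023-09-15 11:26 UTC ≤ query < 2023-12-16 02:41 UTC
23·60 + 50 + 210 = 1640 min
1640 = 1·1440 + 200; 200 = 3·60 + 20 → 03:20, 2023-12-15 + 1 day = 2023-12-16
→ 2023-12-16 03:20 JHM

2023-12-16 03:20 JHM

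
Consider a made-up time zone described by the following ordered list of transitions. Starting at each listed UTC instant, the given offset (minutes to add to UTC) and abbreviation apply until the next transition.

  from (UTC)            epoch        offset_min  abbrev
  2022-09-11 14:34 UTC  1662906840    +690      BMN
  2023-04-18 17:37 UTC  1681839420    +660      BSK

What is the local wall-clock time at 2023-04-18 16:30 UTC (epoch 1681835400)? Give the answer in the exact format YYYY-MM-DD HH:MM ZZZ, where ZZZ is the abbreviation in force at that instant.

2023-04-19 04:00 BMN

Query: 2023-04-18 16:30 UTC
Rule 1/2 (BMN, +11:30): 2022-09-11 14:34 UTC ≤ query < 2023-04-18 17:37 UTC
16·60 + 30 + 690 = 1680 min
1680 = 1·1440 + 240; 240 = 4·60 + 0 → 04:00, 2023-04-18 + 1 day = 2023-04-19
→ 2023-04-19 04:00 BMN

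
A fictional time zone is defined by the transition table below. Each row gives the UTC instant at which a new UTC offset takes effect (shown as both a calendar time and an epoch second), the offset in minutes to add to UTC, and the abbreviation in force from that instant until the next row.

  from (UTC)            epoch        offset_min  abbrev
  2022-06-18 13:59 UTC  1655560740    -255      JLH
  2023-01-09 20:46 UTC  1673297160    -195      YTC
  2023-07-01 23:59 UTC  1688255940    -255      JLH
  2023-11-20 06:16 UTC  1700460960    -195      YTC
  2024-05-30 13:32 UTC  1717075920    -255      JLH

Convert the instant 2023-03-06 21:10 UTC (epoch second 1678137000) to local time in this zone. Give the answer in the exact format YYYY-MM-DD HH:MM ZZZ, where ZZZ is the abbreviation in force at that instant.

2023-03-06 17:55 YTC

Query: 2023-03-06 21:10 UTC
Rule 2/5 (YTC, -03:15): 2023-01-09 20:46 UTC ≤ query < 2023-07-01 23:59 UTC
21·60 + 10 - 195 = 1075 min
1075 = 0·1440 + 1075; 1075 = 17·60 + 55 → 17:55, same day
→ 2023-03-06 17:55 YTC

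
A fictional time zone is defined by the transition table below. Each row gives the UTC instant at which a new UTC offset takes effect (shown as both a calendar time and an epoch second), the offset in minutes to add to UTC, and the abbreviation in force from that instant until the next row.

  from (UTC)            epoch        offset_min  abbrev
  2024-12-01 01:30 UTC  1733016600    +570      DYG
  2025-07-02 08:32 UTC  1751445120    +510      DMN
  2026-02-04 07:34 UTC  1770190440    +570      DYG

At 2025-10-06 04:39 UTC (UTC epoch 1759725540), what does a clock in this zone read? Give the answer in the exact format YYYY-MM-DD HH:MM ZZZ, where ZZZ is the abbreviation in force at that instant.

Query: 2025-10-06 04:39 UTC
Rule 2/3 (DMN, +08:30): 2025-07-02 08:32 UTC ≤ query < 2026-02-04 07:34 UTC
4·60 + 39 + 510 = 789 min
789 = 0·1440 + 789; 789 = 13·60 + 9 → 13:09, same day
→ 2025-10-06 13:09 DMN

2025-10-06 13:09 DMN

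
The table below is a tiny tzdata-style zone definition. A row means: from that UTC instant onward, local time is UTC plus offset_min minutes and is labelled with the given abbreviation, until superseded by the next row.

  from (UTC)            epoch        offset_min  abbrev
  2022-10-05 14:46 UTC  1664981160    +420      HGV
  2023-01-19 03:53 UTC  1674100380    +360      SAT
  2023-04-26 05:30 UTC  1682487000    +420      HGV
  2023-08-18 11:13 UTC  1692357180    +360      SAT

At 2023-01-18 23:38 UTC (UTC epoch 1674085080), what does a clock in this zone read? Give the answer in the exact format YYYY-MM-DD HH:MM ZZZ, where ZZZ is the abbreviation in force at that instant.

2023-01-19 06:38 HGV

Query: 2023-01-18 23:38 UTC
Rule 1/4 (HGV, +07:00): 2022-10-05 14:46 UTC ≤ query < 2023-01-19 03:53 UTC
23·60 + 38 + 420 = 1838 min
1838 = 1·1440 + 398; 398 = 6·60 + 38 → 06:38, 2023-01-18 + 1 day = 2023-01-19
→ 2023-01-19 06:38 HGV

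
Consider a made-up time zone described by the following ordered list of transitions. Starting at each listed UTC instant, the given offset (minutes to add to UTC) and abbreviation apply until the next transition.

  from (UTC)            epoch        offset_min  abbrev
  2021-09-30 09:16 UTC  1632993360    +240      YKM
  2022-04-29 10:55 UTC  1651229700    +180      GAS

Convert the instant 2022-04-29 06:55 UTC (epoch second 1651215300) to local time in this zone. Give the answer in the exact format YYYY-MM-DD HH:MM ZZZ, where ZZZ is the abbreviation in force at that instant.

Query: 2022-04-29 06:55 UTC
Rule 1/2 (YKM, +04:00): 2021-09-30 09:16 UTC ≤ query < 2022-04-29 10:55 UTC
6·60 + 55 + 240 = 655 min
655 = 0·1440 + 655; 655 = 10·60 + 55 → 10:55, same day
→ 2022-04-29 10:55 YKM

2022-04-29 10:55 YKM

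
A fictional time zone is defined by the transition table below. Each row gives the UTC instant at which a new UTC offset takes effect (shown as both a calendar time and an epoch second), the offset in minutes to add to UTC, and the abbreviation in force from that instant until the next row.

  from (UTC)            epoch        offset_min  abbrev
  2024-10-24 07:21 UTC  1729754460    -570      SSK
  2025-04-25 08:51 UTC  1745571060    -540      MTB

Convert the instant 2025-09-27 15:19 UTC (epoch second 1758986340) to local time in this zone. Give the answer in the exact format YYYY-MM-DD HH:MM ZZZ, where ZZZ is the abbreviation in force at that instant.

Query: 2025-09-27 15:19 UTC
Rule 2/2 (MTB, -09:00): 2025-04-25 08:51 UTC ≤ query < +∞
15·60 + 19 - 540 = 379 min
379 = 0·1440 + 379; 379 = 6·60 + 19 → 06:19, same day
→ 2025-09-27 06:19 MTB

2025-09-27 06:19 MTB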